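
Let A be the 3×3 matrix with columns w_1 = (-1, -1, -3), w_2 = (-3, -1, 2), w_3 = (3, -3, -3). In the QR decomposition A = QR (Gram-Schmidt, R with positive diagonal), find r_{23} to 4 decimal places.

w_1 = (-1, -1, -3); ‖w_1‖ = 3.3166, so q_1 = (-0.3015, -0.3015, -0.9045).
q_1·w_2 = (-0.3015)·(-3) + (-0.3015)·(-1) + (-0.9045)·2 = -0.6030.
u_2 = w_2 + 0.6030·q_1 = (-3.1818, -1.1818, 1.4545).
‖u_2‖ = 3.6927, so q_2 = (-0.8616, -0.3200, 0.3939).
r_{23} = q_2·w_3 = -2.8065.

r_{23} = -2.8065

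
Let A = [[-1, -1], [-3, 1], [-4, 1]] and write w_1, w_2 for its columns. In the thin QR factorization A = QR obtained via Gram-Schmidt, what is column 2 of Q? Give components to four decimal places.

w_1 = (-1, -3, -4); ‖w_1‖ = 5.0990, so q_1 = (-0.1961, -0.5883, -0.7845).
q_1·w_2 = (-0.1961)·(-1) + (-0.5883)·1 + (-0.7845)·1 = -1.1767.
u_2 = w_2 + 1.1767·q_1 = (-1.2308, 0.3077, 0.0769).
‖u_2‖ = 1.2710, so q_2 = (-0.9684, 0.2421, 0.0605).

q_2 = (-0.9684, 0.2421, 0.0605)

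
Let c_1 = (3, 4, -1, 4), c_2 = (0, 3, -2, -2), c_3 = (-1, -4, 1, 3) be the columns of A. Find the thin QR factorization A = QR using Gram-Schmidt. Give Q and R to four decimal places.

q_1 = c_1/‖c_1‖ = (3, 4, -1, 4)/6.4807 = (0.4629, 0.6172, -0.1543, 0.6172).
r_{12} = q_1·c_2 = 0.9258.
u_2 = c_2 − 0.9258·q_1 = (-0.4286, 2.4286, -1.8571, -2.5714).
‖u_2‖ = 4.0178, so q_2 = (-0.1067, 0.6045, -0.4622, -0.6400).
r_{13} = q_1·c_3 = -1.2344; r_{23} = q_2·c_3 = -4.6934.
u_3 = c_3 + 1.2344·q_1 + 4.6934·q_2 = (-0.9292, -0.4012, -1.3599, 0.7581).
‖u_3‖ = 1.8570, so q_3 = (-0.5004, -0.2160, -0.7323, 0.4082).

Q = [[0.4629, -0.1067, -0.5004], [0.6172, 0.6045, -0.2160], [-0.1543, -0.4622, -0.7323], [0.6172, -0.6400, 0.4082]], R = [[6.4807, 0.9258, -1.2344], [0.0000, 4.0178, -4.6934], [0.0000, 0.0000, 1.8570]]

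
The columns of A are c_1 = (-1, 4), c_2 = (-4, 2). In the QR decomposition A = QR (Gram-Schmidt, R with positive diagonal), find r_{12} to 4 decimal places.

c_1 = (-1, 4); ‖c_1‖ = 4.1231, so q_1 = (-0.2425, 0.9701).
r_{12} = q_1·c_2 = 2.9104.

r_{12} = 2.9104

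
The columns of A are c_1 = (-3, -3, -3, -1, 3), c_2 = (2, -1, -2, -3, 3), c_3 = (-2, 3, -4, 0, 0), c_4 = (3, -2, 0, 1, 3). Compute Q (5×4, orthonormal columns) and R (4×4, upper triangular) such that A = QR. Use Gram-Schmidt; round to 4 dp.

Q = [[-0.4932, 0.7032, -0.1677, 0.3687], [-0.4932, 0.0473, 0.7302, -0.0181], [-0.4932, -0.1714, -0.6549, -0.1979], [-0.1644, -0.5673, -0.0166, 0.8046], [0.4932, 0.3900, -0.0979, 0.4209]], R = [[6.0828, 2.4660, 1.4796, 0.8220], [0.0000, 4.5737, -0.5791, 2.6178], [0.0000, 0.0000, 5.1454, -2.2739], [0.0000, 0.0000, 0.0000, 3.2095]]

c_1 = (-3, -3, -3, -1, 3); ‖c_1‖ = 6.0828, so e_1 = (-0.4932, -0.4932, -0.4932, -0.1644, 0.4932).
e_1·c_2 = (-0.4932)·2 + (-0.4932)·(-1) + (-0.4932)·(-2) + (-0.1644)·(-3) + 0.4932·3 = 2.4660.
u_2 = c_2 − 2.4660·e_1 = (3.2162, 0.2162, -0.7838, -2.5946, 1.7838).
‖u_2‖ = 4.5737, so e_2 = (0.7032, 0.0473, -0.1714, -0.5673, 0.3900).
e_1·c_3 = (-0.4932)·(-2) + (-0.4932)·3 + (-0.4932)·(-4) + (-0.1644)·0 + 0.4932·0 = 1.4796; e_2·c_3 = 0.7032·(-2) + 0.0473·3 + (-0.1714)·(-4) + (-0.5673)·0 + 0.3900·0 = -0.5791.
u_3 = c_3 − 1.4796·e_1 + 0.5791·e_2 = (-0.8630, 3.7571, -3.3695, -0.0853, -0.5039).
‖u_3‖ = 5.1454, so e_3 = (-0.1677, 0.7302, -0.6549, -0.0166, -0.0979).
e_1·c_4 = (-0.4932)·3 + (-0.4932)·(-2) + (-0.4932)·0 + (-0.1644)·1 + 0.4932·3 = 0.8220; e_2·c_4 = 0.7032·3 + 0.0473·(-2) + (-0.1714)·0 + (-0.5673)·1 + 0.3900·3 = 2.6178; e_3·c_4 = (-0.1677)·3 + 0.7302·(-2) + (-0.6549)·0 + (-0.0166)·1 + (-0.0979)·3 = -2.2739.
u_4 = c_4 − 0.8220·e_1 − 2.6178·e_2 + 2.2739·e_3 = (1.1832, -0.0580, -0.6351, 2.5825, 1.3510).
‖u_4‖ = 3.2095, so e_4 = (0.3687, -0.0181, -0.1979, 0.8046, 0.4209).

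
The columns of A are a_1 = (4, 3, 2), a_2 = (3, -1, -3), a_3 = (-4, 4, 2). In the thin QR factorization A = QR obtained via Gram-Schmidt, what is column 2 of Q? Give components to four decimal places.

e_1 = a_1/‖a_1‖ = (4, 3, 2)/5.3852 = (0.7428, 0.5571, 0.3714).
r_{12} = e_1·a_2 = 0.5571.
u_2 = a_2 − 0.5571·e_1 = (2.5862, -1.3103, -3.2069).
‖u_2‖ = 4.3232, so e_2 = (0.5982, -0.3031, -0.7418).

e_2 = (0.5982, -0.3031, -0.7418)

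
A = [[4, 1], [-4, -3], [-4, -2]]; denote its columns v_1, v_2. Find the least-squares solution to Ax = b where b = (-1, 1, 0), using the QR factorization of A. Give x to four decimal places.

x = (-0.1667, 0.0000)

e_1 = v_1/‖v_1‖ = (4, -4, -4)/6.9282 = (0.5774, -0.5774, -0.5774).
r_{12} = e_1·v_2 = 3.4641.
u_2 = v_2 − 3.4641·e_1 = (-1.0000, -1.0000, 0.0000).
‖u_2‖ = 1.4142, so e_2 = (-0.7071, -0.7071, 0.0000).
Qᵀb = (-1.1547, 0.0000).
Back-substitute: x_2 = 0.0000/1.4142 = 0.0000.
x_1 = (-1.1547 − 3.4641·0.0000)/6.9282 = -0.1667.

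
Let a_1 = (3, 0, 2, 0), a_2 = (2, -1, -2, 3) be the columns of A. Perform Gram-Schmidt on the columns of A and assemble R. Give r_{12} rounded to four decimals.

a_1 = (3, 0, 2, 0); ‖a_1‖ = 3.6056, so e_1 = (0.8321, 0.0000, 0.5547, 0.0000).
r_{12} = e_1·a_2 = 0.5547.

r_{12} = 0.5547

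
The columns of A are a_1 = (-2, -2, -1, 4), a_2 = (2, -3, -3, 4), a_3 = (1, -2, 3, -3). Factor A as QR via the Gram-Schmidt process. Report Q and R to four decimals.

a_1 = (-2, -2, -1, 4); ‖a_1‖ = 5.0000, so e_1 = (-0.4000, -0.4000, -0.2000, 0.8000).
e_1·a_2 = (-0.4000)·2 + (-0.4000)·(-3) + (-0.2000)·(-3) + 0.8000·4 = 4.2000.
u_2 = a_2 − 4.2000·e_1 = (3.6800, -1.3200, -2.1600, 0.6400).
‖u_2‖ = 4.5122, so e_2 = (0.8156, -0.2925, -0.4787, 0.1418).
e_1·a_3 = (-0.4000)·1 + (-0.4000)·(-2) + (-0.2000)·3 + 0.8000·(-3) = -2.6000; e_2·a_3 = 0.8156·1 + (-0.2925)·(-2) + (-0.4787)·3 + 0.1418·(-3) = -0.4610.
u_3 = a_3 + 2.6000·e_1 + 0.4610·e_2 = (0.3360, -3.1749, 2.2593, -0.8546).
‖u_3‖ = 4.0034, so e_3 = (0.0839, -0.7930, 0.5643, -0.2135).

Q = [[-0.4000, 0.8156, 0.0839], [-0.4000, -0.2925, -0.7930], [-0.2000, -0.4787, 0.5643], [0.8000, 0.1418, -0.2135]], R = [[5.0000, 4.2000, -2.6000], [0.0000, 4.5122, -0.4610], [0.0000, 0.0000, 4.0034]]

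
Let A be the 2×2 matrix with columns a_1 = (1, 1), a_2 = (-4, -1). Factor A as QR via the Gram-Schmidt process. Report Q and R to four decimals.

Q = [[0.7071, -0.7071], [0.7071, 0.7071]], R = [[1.4142, -3.5355], [0.0000, 2.1213]]

a_1 = (1, 1); ‖a_1‖ = 1.4142, so q_1 = (0.7071, 0.7071).
q_1·a_2 = 0.7071·(-4) + 0.7071·(-1) = -3.5355.
u_2 = a_2 + 3.5355·q_1 = (-1.5000, 1.5000).
‖u_2‖ = 2.1213, so q_2 = (-0.7071, 0.7071).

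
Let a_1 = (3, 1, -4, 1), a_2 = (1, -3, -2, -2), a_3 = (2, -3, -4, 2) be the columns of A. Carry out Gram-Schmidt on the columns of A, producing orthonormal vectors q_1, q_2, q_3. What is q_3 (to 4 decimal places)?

q_3 = (-0.1686, -0.5557, -0.0624, 0.8117)

q_1 = a_1/‖a_1‖ = (3, 1, -4, 1)/5.1962 = (0.5774, 0.1925, -0.7698, 0.1925).
r_{12} = q_1·a_2 = 1.1547.
u_2 = a_2 − 1.1547·q_1 = (0.3333, -3.2222, -1.1111, -2.2222).
‖u_2‖ = 4.0825, so q_2 = (0.0816, -0.7893, -0.2722, -0.5443).
r_{13} = q_1·a_3 = 4.0415; r_{23} = q_2·a_3 = 2.5311.
u_3 = a_3 − 4.0415·q_1 − 2.5311·q_2 = (-0.5400, -1.7800, -0.2000, 2.6000).
‖u_3‖ = 3.2031, so q_3 = (-0.1686, -0.5557, -0.0624, 0.8117).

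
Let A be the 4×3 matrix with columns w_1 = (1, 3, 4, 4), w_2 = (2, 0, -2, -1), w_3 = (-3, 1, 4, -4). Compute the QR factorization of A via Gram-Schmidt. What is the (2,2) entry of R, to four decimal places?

r_{22} = 2.5728

w_1 = (1, 3, 4, 4); ‖w_1‖ = 6.4807, so q_1 = (0.1543, 0.4629, 0.6172, 0.6172).
q_1·w_2 = 0.1543·2 + 0.4629·0 + 0.6172·(-2) + 0.6172·(-1) = -1.5430.
u_2 = w_2 + 1.5430·q_1 = (2.2381, 0.7143, -1.0476, -0.0476).
r_{22} = ‖u_2‖ = 2.5728.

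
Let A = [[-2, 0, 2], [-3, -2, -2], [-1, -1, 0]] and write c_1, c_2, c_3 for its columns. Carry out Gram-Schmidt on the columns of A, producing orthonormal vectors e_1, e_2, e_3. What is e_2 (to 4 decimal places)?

e_1 = c_1/‖c_1‖ = (-2, -3, -1)/3.7417 = (-0.5345, -0.8018, -0.2673).
r_{12} = e_1·c_2 = 1.8708.
u_2 = c_2 − 1.8708·e_1 = (1.0000, -0.5000, -0.5000).
‖u_2‖ = 1.2247, so e_2 = (0.8165, -0.4082, -0.4082).

e_2 = (0.8165, -0.4082, -0.4082)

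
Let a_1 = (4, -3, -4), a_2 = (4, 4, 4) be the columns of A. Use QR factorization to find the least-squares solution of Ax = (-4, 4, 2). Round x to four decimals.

x = (-0.8947, -0.0570)

a_1 = (4, -3, -4); ‖a_1‖ = 6.4031, so e_1 = (0.6247, -0.4685, -0.6247).
e_1·a_2 = 0.6247·4 + (-0.4685)·4 + (-0.6247)·4 = -1.8741.
u_2 = a_2 + 1.8741·e_1 = (5.1707, 3.1220, 2.8293).
‖u_2‖ = 6.6699, so e_2 = (0.7752, 0.4681, 0.4242).
Qᵀb = (-5.6223, -0.3803).
Back-substitute: x_2 = -0.3803/6.6699 = -0.0570.
x_1 = (-5.6223 + 1.8741·(-0.0570))/6.4031 = -0.8947.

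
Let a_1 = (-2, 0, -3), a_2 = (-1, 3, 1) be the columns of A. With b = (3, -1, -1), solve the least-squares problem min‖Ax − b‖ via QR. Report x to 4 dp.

a_1 = (-2, 0, -3); ‖a_1‖ = 3.6056, so e_1 = (-0.5547, 0.0000, -0.8321).
e_1·a_2 = (-0.5547)·(-1) + 0.0000·3 + (-0.8321)·1 = -0.2774.
u_2 = a_2 + 0.2774·e_1 = (-1.1538, 3.0000, 0.7692).
‖u_2‖ = 3.3050, so e_2 = (-0.3491, 0.9077, 0.2327).
Qᵀb = (-0.8321, -2.1878).
Back-substitute: x_2 = -2.1878/3.3050 = -0.6620.
x_1 = (-0.8321 + 0.2774·(-0.6620))/3.6056 = -0.2817.

x = (-0.2817, -0.6620)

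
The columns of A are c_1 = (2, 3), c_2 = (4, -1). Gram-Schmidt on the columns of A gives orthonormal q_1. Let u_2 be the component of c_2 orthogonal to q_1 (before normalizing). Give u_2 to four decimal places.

c_1 = (2, 3); ‖c_1‖ = 3.6056, so q_1 = (0.5547, 0.8321).
q_1·c_2 = 0.5547·4 + 0.8321·(-1) = 1.3868.
u_2 = c_2 − 1.3868·q_1 = (3.2308, -2.1538).

u_2 = (3.2308, -2.1538)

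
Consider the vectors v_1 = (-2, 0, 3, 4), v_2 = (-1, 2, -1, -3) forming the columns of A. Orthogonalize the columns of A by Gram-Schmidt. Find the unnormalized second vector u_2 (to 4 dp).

q_1 = v_1/‖v_1‖ = (-2, 0, 3, 4)/5.3852 = (-0.3714, 0.0000, 0.5571, 0.7428).
r_{12} = q_1·v_2 = -2.4140.
u_2 = v_2 + 2.4140·q_1 = (-1.8966, 2.0000, 0.3448, -1.2069).

u_2 = (-1.8966, 2.0000, 0.3448, -1.2069)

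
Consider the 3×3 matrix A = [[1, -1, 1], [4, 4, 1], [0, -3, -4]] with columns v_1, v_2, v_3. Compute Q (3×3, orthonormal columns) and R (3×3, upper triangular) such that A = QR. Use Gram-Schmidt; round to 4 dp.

v_1 = (1, 4, 0); ‖v_1‖ = 4.1231, so q_1 = (0.2425, 0.9701, 0.0000).
q_1·v_2 = 0.2425·(-1) + 0.9701·4 + 0.0000·(-3) = 3.6380.
u_2 = v_2 − 3.6380·q_1 = (-1.8824, 0.4706, -3.0000).
‖u_2‖ = 3.5728, so q_2 = (-0.5269, 0.1317, -0.8397).
q_1·v_3 = 0.2425·1 + 0.9701·1 + 0.0000·(-4) = 1.2127; q_2·v_3 = (-0.5269)·1 + 0.1317·1 + (-0.8397)·(-4) = 2.9636.
u_3 = v_3 − 1.2127·q_1 − 2.9636·q_2 = (2.2673, -0.5668, -1.5115).
‖u_3‖ = 2.7833, so q_3 = (0.8146, -0.2037, -0.5431).

Q = [[0.2425, -0.5269, 0.8146], [0.9701, 0.1317, -0.2037], [0.0000, -0.8397, -0.5431]], R = [[4.1231, 3.6380, 1.2127], [0.0000, 3.5728, 2.9636], [0.0000, 0.0000, 2.7833]]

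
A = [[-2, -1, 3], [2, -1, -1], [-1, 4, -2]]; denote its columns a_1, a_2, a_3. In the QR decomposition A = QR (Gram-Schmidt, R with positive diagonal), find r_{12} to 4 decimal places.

r_{12} = -1.3333

a_1 = (-2, 2, -1); ‖a_1‖ = 3.0000, so q_1 = (-0.6667, 0.6667, -0.3333).
r_{12} = q_1·a_2 = -1.3333.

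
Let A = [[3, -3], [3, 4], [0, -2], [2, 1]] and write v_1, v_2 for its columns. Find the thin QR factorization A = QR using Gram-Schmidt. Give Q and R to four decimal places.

Q = [[0.6396, -0.6853], [0.6396, 0.6176], [0.0000, -0.3723], [0.4264, 0.1015]], R = [[4.6904, 1.0660], [0.0000, 5.3725]]

v_1 = (3, 3, 0, 2); ‖v_1‖ = 4.6904, so e_1 = (0.6396, 0.6396, 0.0000, 0.4264).
e_1·v_2 = 0.6396·(-3) + 0.6396·4 + 0.0000·(-2) + 0.4264·1 = 1.0660.
u_2 = v_2 − 1.0660·e_1 = (-3.6818, 3.3182, -2.0000, 0.5455).
‖u_2‖ = 5.3725, so e_2 = (-0.6853, 0.6176, -0.3723, 0.1015).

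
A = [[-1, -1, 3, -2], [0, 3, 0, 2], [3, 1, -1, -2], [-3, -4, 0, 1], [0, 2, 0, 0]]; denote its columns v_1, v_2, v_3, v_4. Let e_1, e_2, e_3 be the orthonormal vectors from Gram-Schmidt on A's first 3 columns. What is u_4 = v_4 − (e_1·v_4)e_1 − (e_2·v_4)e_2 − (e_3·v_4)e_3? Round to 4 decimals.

u_4 = (-0.0583, 0.4989, -0.1748, -0.1553, -1.0007)

e_1 = v_1/‖v_1‖ = (-1, 0, 3, -3, 0)/4.3589 = (-0.2294, 0.0000, 0.6882, -0.6882, 0.0000).
r_{12} = e_1·v_2 = 3.6707.
u_2 = v_2 − 3.6707·e_1 = (-0.1579, 3.0000, -1.5263, -1.4737, 2.0000).
‖u_2‖ = 4.1864, so e_2 = (-0.0377, 0.7166, -0.3646, -0.3520, 0.4777).
r_{13} = e_1·v_3 = -1.3765; r_{23} = e_2·v_3 = 0.2514.
u_3 = v_3 + 1.3765·e_1 − 0.2514·e_2 = (2.6937, -0.1802, 0.0390, -0.8589, -0.1201).
‖u_3‖ = 2.8358, so e_3 = (0.9499, -0.0635, 0.0138, -0.3029, -0.0424).
r_{14} = e_1·v_4 = -1.6059; r_{24} = e_2·v_4 = 1.8858; r_{34} = e_3·v_4 = -2.3572.
u_4 = v_4 + 1.6059·e_1 − 1.8858·e_2 + 2.3572·e_3 = (-0.0583, 0.4989, -0.1748, -0.1553, -1.0007).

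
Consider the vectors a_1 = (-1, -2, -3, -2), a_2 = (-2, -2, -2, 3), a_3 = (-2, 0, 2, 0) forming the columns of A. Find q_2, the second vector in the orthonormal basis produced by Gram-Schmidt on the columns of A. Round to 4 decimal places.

q_1 = a_1/‖a_1‖ = (-1, -2, -3, -2)/4.2426 = (-0.2357, -0.4714, -0.7071, -0.4714).
r_{12} = q_1·a_2 = 1.4142.
u_2 = a_2 − 1.4142·q_1 = (-1.6667, -1.3333, -1.0000, 3.6667).
‖u_2‖ = 4.3589, so q_2 = (-0.3824, -0.3059, -0.2294, 0.8412).

q_2 = (-0.3824, -0.3059, -0.2294, 0.8412)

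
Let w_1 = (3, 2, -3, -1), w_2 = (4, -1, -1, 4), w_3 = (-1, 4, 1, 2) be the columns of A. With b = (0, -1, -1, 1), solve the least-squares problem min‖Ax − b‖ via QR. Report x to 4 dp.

x = (-0.0754, 0.1927, -0.1276)

w_1 = (3, 2, -3, -1); ‖w_1‖ = 4.7958, so q_1 = (0.6255, 0.4170, -0.6255, -0.2085).
q_1·w_2 = 0.6255·4 + 0.4170·(-1) + (-0.6255)·(-1) + (-0.2085)·4 = 1.8766.
u_2 = w_2 − 1.8766·q_1 = (2.8261, -1.7826, 0.1739, 4.3913).
‖u_2‖ = 5.5207, so q_2 = (0.5119, -0.3229, 0.0315, 0.7954).
q_1·w_3 = 0.6255·(-1) + 0.4170·4 + (-0.6255)·1 + (-0.2085)·2 = 0.0000; q_2·w_3 = 0.5119·(-1) + (-0.3229)·4 + 0.0315·1 + 0.7954·2 = -0.1811.
u_3 = w_3 + 0.0000·q_1 + 0.1811·q_2 = (-0.9073, 3.9415, 1.0057, 2.1441).
‖u_3‖ = 4.6869, so q_3 = (-0.1936, 0.8410, 0.2146, 0.4575).
Qᵀb = (0.0000, 1.0868, -0.5981).
Back-substitute: x_3 = -0.5981/4.6869 = -0.1276.
x_2 = (1.0868 + 0.1811·(-0.1276))/5.5207 = 0.1927.
x_1 = (0.0000 − 1.8766·0.1927 + 0.0000·(-0.1276))/4.7958 = -0.0754.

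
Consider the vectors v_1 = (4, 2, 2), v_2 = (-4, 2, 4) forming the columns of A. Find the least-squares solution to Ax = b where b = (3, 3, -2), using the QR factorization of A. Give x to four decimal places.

v_1 = (4, 2, 2); ‖v_1‖ = 4.8990, so e_1 = (0.8165, 0.4082, 0.4082).
e_1·v_2 = 0.8165·(-4) + 0.4082·2 + 0.4082·4 = -0.8165.
u_2 = v_2 + 0.8165·e_1 = (-3.3333, 2.3333, 4.3333).
‖u_2‖ = 5.9442, so e_2 = (-0.5608, 0.3925, 0.7290).
Qᵀb = (2.8577, -1.9627).
Back-substitute: x_2 = -1.9627/5.9442 = -0.3302.
x_1 = (2.8577 + 0.8165·(-0.3302))/4.8990 = 0.5283.

x = (0.5283, -0.3302)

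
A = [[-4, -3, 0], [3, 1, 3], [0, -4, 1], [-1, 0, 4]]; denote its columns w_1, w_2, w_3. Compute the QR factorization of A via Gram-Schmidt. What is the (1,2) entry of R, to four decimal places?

e_1 = w_1/‖w_1‖ = (-4, 3, 0, -1)/5.0990 = (-0.7845, 0.5883, 0.0000, -0.1961).
r_{12} = e_1·w_2 = 2.9417.

r_{12} = 2.9417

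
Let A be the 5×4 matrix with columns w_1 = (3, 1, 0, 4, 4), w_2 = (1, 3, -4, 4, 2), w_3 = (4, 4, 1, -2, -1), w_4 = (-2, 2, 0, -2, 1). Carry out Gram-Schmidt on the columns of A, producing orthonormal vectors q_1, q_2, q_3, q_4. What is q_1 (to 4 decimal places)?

q_1 = w_1/‖w_1‖ = (3, 1, 0, 4, 4)/6.4807 = (0.4629, 0.1543, 0.0000, 0.6172, 0.6172).

q_1 = (0.4629, 0.1543, 0.0000, 0.6172, 0.6172)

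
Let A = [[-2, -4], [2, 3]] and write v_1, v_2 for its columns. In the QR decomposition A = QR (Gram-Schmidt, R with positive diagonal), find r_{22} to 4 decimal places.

v_1 = (-2, 2); ‖v_1‖ = 2.8284, so q_1 = (-0.7071, 0.7071).
q_1·v_2 = (-0.7071)·(-4) + 0.7071·3 = 4.9497.
u_2 = v_2 − 4.9497·q_1 = (-0.5000, -0.5000).
r_{22} = ‖u_2‖ = 0.7071.

r_{22} = 0.7071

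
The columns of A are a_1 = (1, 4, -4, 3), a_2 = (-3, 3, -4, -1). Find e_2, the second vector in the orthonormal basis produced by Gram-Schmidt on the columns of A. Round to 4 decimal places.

e_2 = (-0.7273, 0.1867, -0.3931, -0.5307)

a_1 = (1, 4, -4, 3); ‖a_1‖ = 6.4807, so e_1 = (0.1543, 0.6172, -0.6172, 0.4629).
e_1·a_2 = 0.1543·(-3) + 0.6172·3 + (-0.6172)·(-4) + 0.4629·(-1) = 3.3947.
u_2 = a_2 − 3.3947·e_1 = (-3.5238, 0.9048, -1.9048, -2.5714).
‖u_2‖ = 4.8452, so e_2 = (-0.7273, 0.1867, -0.3931, -0.5307).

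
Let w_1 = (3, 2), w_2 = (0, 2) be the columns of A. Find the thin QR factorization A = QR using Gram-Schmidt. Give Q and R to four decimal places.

Q = [[0.8321, -0.5547], [0.5547, 0.8321]], R = [[3.6056, 1.1094], [0.0000, 1.6641]]

e_1 = w_1/‖w_1‖ = (3, 2)/3.6056 = (0.8321, 0.5547).
r_{12} = e_1·w_2 = 1.1094.
u_2 = w_2 − 1.1094·e_1 = (-0.9231, 1.3846).
‖u_2‖ = 1.6641, so e_2 = (-0.5547, 0.8321).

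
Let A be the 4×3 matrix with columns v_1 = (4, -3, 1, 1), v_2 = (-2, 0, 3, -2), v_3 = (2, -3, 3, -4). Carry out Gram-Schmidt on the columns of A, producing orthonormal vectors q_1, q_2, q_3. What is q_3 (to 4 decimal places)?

v_1 = (4, -3, 1, 1); ‖v_1‖ = 5.1962, so q_1 = (0.7698, -0.5774, 0.1925, 0.1925).
q_1·v_2 = 0.7698·(-2) + (-0.5774)·0 + 0.1925·3 + 0.1925·(-2) = -1.3472.
u_2 = v_2 + 1.3472·q_1 = (-0.9630, -0.7778, 3.2593, -1.7407).
‖u_2‖ = 3.8968, so q_2 = (-0.2471, -0.1996, 0.8364, -0.4467).
q_1·v_3 = 0.7698·2 + (-0.5774)·(-3) + 0.1925·3 + 0.1925·(-4) = 3.0792; q_2·v_3 = (-0.2471)·2 + (-0.1996)·(-3) + 0.8364·3 + (-0.4467)·(-4) = 4.4006.
u_3 = v_3 − 3.0792·q_1 − 4.4006·q_2 = (0.7171, -0.3439, -1.2732, -2.6268).
‖u_3‖ = 3.0255, so q_3 = (0.2370, -0.1137, -0.4208, -0.8682).

q_3 = (0.2370, -0.1137, -0.4208, -0.8682)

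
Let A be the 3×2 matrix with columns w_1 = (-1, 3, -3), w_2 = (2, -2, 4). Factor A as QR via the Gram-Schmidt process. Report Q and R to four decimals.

w_1 = (-1, 3, -3); ‖w_1‖ = 4.3589, so e_1 = (-0.2294, 0.6882, -0.6882).
e_1·w_2 = (-0.2294)·2 + 0.6882·(-2) + (-0.6882)·4 = -4.5883.
u_2 = w_2 + 4.5883·e_1 = (0.9474, 1.1579, 0.8421).
‖u_2‖ = 1.7168, so e_2 = (0.5518, 0.6745, 0.4905).

Q = [[-0.2294, 0.5518], [0.6882, 0.6745], [-0.6882, 0.4905]], R = [[4.3589, -4.5883], [0.0000, 1.7168]]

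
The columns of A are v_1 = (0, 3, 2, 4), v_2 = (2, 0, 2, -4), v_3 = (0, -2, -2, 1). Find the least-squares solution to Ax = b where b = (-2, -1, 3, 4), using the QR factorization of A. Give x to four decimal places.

x = (0.6423, -0.1697, 0.2774)

v_1 = (0, 3, 2, 4); ‖v_1‖ = 5.3852, so e_1 = (0.0000, 0.5571, 0.3714, 0.7428).
e_1·v_2 = 0.0000·2 + 0.5571·0 + 0.3714·2 + 0.7428·(-4) = -2.2283.
u_2 = v_2 + 2.2283·e_1 = (2.0000, 1.2414, 2.8276, -2.3448).
‖u_2‖ = 4.3629, so e_2 = (0.4584, 0.2845, 0.6481, -0.5375).
e_1·v_3 = 0.0000·0 + 0.5571·(-2) + 0.3714·(-2) + 0.7428·1 = -1.1142; e_2·v_3 = 0.4584·0 + 0.2845·(-2) + 0.6481·(-2) + (-0.5375)·1 = -2.4027.
u_3 = v_3 + 1.1142·e_1 + 2.4027·e_2 = (1.1014, -0.6957, -0.0290, 0.5362).
‖u_3‖ = 1.4091, so e_3 = (0.7817, -0.4937, -0.0206, 0.3806).
Qᵀb = (3.5282, -1.4069, 0.3908).
Back-substitute: x_3 = 0.3908/1.4091 = 0.2774.
x_2 = (-1.4069 + 2.4027·0.2774)/4.3629 = -0.1697.
x_1 = (3.5282 + 2.2283·(-0.1697) + 1.1142·0.2774)/5.3852 = 0.6423.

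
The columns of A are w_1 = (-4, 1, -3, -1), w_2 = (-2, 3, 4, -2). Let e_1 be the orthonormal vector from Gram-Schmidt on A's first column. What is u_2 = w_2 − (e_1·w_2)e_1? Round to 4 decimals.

e_1 = w_1/‖w_1‖ = (-4, 1, -3, -1)/5.1962 = (-0.7698, 0.1925, -0.5774, -0.1925).
r_{12} = e_1·w_2 = 0.1925.
u_2 = w_2 − 0.1925·e_1 = (-1.8519, 2.9630, 4.1111, -1.9630).

u_2 = (-1.8519, 2.9630, 4.1111, -1.9630)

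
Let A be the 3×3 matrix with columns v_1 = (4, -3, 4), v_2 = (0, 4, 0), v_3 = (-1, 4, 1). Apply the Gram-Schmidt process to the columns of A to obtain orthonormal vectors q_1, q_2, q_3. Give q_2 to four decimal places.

q_2 = (0.3313, 0.8835, 0.3313)

v_1 = (4, -3, 4); ‖v_1‖ = 6.4031, so q_1 = (0.6247, -0.4685, 0.6247).
q_1·v_2 = 0.6247·0 + (-0.4685)·4 + 0.6247·0 = -1.8741.
u_2 = v_2 + 1.8741·q_1 = (1.1707, 3.1220, 1.1707).
‖u_2‖ = 3.5338, so q_2 = (0.3313, 0.8835, 0.3313).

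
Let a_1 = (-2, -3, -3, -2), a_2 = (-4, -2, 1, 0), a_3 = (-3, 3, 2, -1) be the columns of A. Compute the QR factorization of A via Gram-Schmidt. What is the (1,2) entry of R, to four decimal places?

a_1 = (-2, -3, -3, -2); ‖a_1‖ = 5.0990, so e_1 = (-0.3922, -0.5883, -0.5883, -0.3922).
r_{12} = e_1·a_2 = 2.1573.

r_{12} = 2.1573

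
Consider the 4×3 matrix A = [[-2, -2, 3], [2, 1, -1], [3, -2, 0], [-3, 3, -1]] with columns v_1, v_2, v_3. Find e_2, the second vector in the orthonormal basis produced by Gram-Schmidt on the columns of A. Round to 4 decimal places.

e_2 = (-0.6978, 0.4386, -0.2492, 0.5084)

e_1 = v_1/‖v_1‖ = (-2, 2, 3, -3)/5.0990 = (-0.3922, 0.3922, 0.5883, -0.5883).
r_{12} = e_1·v_2 = -1.7650.
u_2 = v_2 + 1.7650·e_1 = (-2.6923, 1.6923, -0.9615, 1.9615).
‖u_2‖ = 3.8581, so e_2 = (-0.6978, 0.4386, -0.2492, 0.5084).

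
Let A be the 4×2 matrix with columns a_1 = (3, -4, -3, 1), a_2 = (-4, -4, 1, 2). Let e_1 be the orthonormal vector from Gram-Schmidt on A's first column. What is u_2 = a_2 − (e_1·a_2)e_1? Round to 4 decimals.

a_1 = (3, -4, -3, 1); ‖a_1‖ = 5.9161, so e_1 = (0.5071, -0.6761, -0.5071, 0.1690).
e_1·a_2 = 0.5071·(-4) + (-0.6761)·(-4) + (-0.5071)·1 + 0.1690·2 = 0.5071.
u_2 = a_2 − 0.5071·e_1 = (-4.2571, -3.6571, 1.2571, 1.9143).

u_2 = (-4.2571, -3.6571, 1.2571, 1.9143)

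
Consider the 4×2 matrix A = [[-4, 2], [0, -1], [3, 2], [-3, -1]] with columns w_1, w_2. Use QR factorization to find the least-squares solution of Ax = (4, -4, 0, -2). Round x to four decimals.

w_1 = (-4, 0, 3, -3); ‖w_1‖ = 5.8310, so e_1 = (-0.6860, 0.0000, 0.5145, -0.5145).
e_1·w_2 = (-0.6860)·2 + 0.0000·(-1) + 0.5145·2 + (-0.5145)·(-1) = 0.1715.
u_2 = w_2 − 0.1715·e_1 = (2.1176, -1.0000, 1.9118, -0.9118).
‖u_2‖ = 3.1576, so e_2 = (0.6706, -0.3167, 0.6054, -0.2888).
Qᵀb = (-1.7150, 4.5269).
Back-substitute: x_2 = 4.5269/3.1576 = 1.4336.
x_1 = (-1.7150 − 0.1715·1.4336)/5.8310 = -0.3363.

x = (-0.3363, 1.4336)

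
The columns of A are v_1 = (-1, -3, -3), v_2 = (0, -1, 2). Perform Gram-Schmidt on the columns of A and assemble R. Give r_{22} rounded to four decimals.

r_{22} = 2.1275

v_1 = (-1, -3, -3); ‖v_1‖ = 4.3589, so q_1 = (-0.2294, -0.6882, -0.6882).
q_1·v_2 = (-0.2294)·0 + (-0.6882)·(-1) + (-0.6882)·2 = -0.6882.
u_2 = v_2 + 0.6882·q_1 = (-0.1579, -1.4737, 1.5263).
r_{22} = ‖u_2‖ = 2.1275.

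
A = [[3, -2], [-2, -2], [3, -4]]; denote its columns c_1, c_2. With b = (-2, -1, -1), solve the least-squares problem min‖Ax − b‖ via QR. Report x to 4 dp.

q_1 = c_1/‖c_1‖ = (3, -2, 3)/4.6904 = (0.6396, -0.4264, 0.6396).
r_{12} = q_1·c_2 = -2.9848.
u_2 = c_2 + 2.9848·q_1 = (-0.0909, -3.2727, -2.0909).
‖u_2‖ = 3.8847, so q_2 = (-0.0234, -0.8425, -0.5382).
Qᵀb = (-1.4924, 1.4275).
Back-substitute: x_2 = 1.4275/3.8847 = 0.3675.
x_1 = (-1.4924 + 2.9848·0.3675)/4.6904 = -0.0843.

x = (-0.0843, 0.3675)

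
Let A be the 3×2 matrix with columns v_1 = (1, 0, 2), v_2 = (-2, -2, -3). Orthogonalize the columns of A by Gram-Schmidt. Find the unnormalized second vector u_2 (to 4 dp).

v_1 = (1, 0, 2); ‖v_1‖ = 2.2361, so e_1 = (0.4472, 0.0000, 0.8944).
e_1·v_2 = 0.4472·(-2) + 0.0000·(-2) + 0.8944·(-3) = -3.5777.
u_2 = v_2 + 3.5777·e_1 = (-0.4000, -2.0000, 0.2000).

u_2 = (-0.4000, -2.0000, 0.2000)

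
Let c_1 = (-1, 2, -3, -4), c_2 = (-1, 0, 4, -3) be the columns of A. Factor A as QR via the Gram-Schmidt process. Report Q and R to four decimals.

Q = [[-0.1826, -0.1897], [0.3651, -0.0131], [-0.5477, 0.8046], [-0.7303, -0.5626]], R = [[5.4772, 0.1826], [0.0000, 5.0957]]

e_1 = c_1/‖c_1‖ = (-1, 2, -3, -4)/5.4772 = (-0.1826, 0.3651, -0.5477, -0.7303).
r_{12} = e_1·c_2 = 0.1826.
u_2 = c_2 − 0.1826·e_1 = (-0.9667, -0.0667, 4.1000, -2.8667).
‖u_2‖ = 5.0957, so e_2 = (-0.1897, -0.0131, 0.8046, -0.5626).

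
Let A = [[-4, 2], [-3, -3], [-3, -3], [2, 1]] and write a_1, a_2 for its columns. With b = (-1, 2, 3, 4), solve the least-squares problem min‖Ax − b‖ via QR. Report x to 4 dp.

a_1 = (-4, -3, -3, 2); ‖a_1‖ = 6.1644, so e_1 = (-0.6489, -0.4867, -0.4867, 0.3244).
e_1·a_2 = (-0.6489)·2 + (-0.4867)·(-3) + (-0.4867)·(-3) + 0.3244·1 = 1.9467.
u_2 = a_2 − 1.9467·e_1 = (3.2632, -2.0526, -2.0526, 0.3684).
‖u_2‖ = 4.3830, so e_2 = (0.7445, -0.4683, -0.4683, 0.0841).
Qᵀb = (-0.4867, -2.7499).
Back-substitute: x_2 = -2.7499/4.3830 = -0.6274.
x_1 = (-0.4867 − 1.9467·(-0.6274))/6.1644 = 0.1192.

x = (0.1192, -0.6274)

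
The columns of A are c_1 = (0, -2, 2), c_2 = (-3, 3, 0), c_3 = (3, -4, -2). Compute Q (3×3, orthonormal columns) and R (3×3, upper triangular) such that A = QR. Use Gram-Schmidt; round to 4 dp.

Q = [[0.0000, -0.8165, -0.5774], [-0.7071, 0.4082, -0.5774], [0.7071, 0.4082, -0.5774]], R = [[2.8284, -2.1213, 1.4142], [0.0000, 3.6742, -4.8990], [0.0000, 0.0000, 1.7321]]

c_1 = (0, -2, 2); ‖c_1‖ = 2.8284, so q_1 = (0.0000, -0.7071, 0.7071).
q_1·c_2 = 0.0000·(-3) + (-0.7071)·3 + 0.7071·0 = -2.1213.
u_2 = c_2 + 2.1213·q_1 = (-3.0000, 1.5000, 1.5000).
‖u_2‖ = 3.6742, so q_2 = (-0.8165, 0.4082, 0.4082).
q_1·c_3 = 0.0000·3 + (-0.7071)·(-4) + 0.7071·(-2) = 1.4142; q_2·c_3 = (-0.8165)·3 + 0.4082·(-4) + 0.4082·(-2) = -4.8990.
u_3 = c_3 − 1.4142·q_1 + 4.8990·q_2 = (-1.0000, -1.0000, -1.0000).
‖u_3‖ = 1.7321, so q_3 = (-0.5774, -0.5774, -0.5774).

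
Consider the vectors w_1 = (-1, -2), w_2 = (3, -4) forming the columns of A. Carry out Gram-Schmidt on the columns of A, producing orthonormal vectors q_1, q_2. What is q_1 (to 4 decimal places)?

q_1 = w_1/‖w_1‖ = (-1, -2)/2.2361 = (-0.4472, -0.8944).

q_1 = (-0.4472, -0.8944)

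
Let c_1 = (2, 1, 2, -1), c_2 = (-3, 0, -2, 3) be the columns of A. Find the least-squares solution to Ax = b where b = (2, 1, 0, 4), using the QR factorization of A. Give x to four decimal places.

x = (1.9608, 1.4314)

c_1 = (2, 1, 2, -1); ‖c_1‖ = 3.1623, so e_1 = (0.6325, 0.3162, 0.6325, -0.3162).
e_1·c_2 = 0.6325·(-3) + 0.3162·0 + 0.6325·(-2) + (-0.3162)·3 = -4.1110.
u_2 = c_2 + 4.1110·e_1 = (-0.4000, 1.3000, 0.6000, 1.7000).
‖u_2‖ = 2.2583, so e_2 = (-0.1771, 0.5756, 0.2657, 0.7528).
Qᵀb = (0.3162, 3.2325).
Back-substitute: x_2 = 3.2325/2.2583 = 1.4314.
x_1 = (0.3162 + 4.1110·1.4314)/3.1623 = 1.9608.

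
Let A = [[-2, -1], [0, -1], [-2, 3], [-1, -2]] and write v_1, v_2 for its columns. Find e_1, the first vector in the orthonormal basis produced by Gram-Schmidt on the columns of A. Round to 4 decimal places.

e_1 = v_1/‖v_1‖ = (-2, 0, -2, -1)/3.0000 = (-0.6667, 0.0000, -0.6667, -0.3333).

e_1 = (-0.6667, 0.0000, -0.6667, -0.3333)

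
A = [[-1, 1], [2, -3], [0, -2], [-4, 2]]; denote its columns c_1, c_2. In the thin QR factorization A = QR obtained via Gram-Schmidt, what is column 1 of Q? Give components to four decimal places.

c_1 = (-1, 2, 0, -4); ‖c_1‖ = 4.5826, so q_1 = (-0.2182, 0.4364, 0.0000, -0.8729).

q_1 = (-0.2182, 0.4364, 0.0000, -0.8729)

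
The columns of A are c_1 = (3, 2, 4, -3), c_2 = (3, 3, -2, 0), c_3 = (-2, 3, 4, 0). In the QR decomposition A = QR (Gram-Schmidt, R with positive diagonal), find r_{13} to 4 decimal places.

e_1 = c_1/‖c_1‖ = (3, 2, 4, -3)/6.1644 = (0.4867, 0.3244, 0.6489, -0.4867).
r_{13} = e_1·c_3 = 2.5955.

r_{13} = 2.5955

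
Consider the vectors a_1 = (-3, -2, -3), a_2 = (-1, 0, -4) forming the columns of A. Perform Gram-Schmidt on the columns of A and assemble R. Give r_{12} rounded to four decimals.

r_{12} = 3.1980

a_1 = (-3, -2, -3); ‖a_1‖ = 4.6904, so q_1 = (-0.6396, -0.4264, -0.6396).
r_{12} = q_1·a_2 = 3.1980.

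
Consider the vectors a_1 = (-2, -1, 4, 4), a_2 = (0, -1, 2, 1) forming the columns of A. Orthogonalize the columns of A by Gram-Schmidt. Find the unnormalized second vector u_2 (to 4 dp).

u_2 = (0.7027, -0.6486, 0.5946, -0.4054)

a_1 = (-2, -1, 4, 4); ‖a_1‖ = 6.0828, so e_1 = (-0.3288, -0.1644, 0.6576, 0.6576).
e_1·a_2 = (-0.3288)·0 + (-0.1644)·(-1) + 0.6576·2 + 0.6576·1 = 2.1372.
u_2 = a_2 − 2.1372·e_1 = (0.7027, -0.6486, 0.5946, -0.4054).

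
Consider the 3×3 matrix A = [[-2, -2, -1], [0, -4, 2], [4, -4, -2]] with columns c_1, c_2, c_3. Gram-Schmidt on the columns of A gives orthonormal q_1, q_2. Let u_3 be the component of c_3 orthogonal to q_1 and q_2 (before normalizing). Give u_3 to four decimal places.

u_3 = (-1.7778, 1.7778, -0.8889)

c_1 = (-2, 0, 4); ‖c_1‖ = 4.4721, so q_1 = (-0.4472, 0.0000, 0.8944).
q_1·c_2 = (-0.4472)·(-2) + 0.0000·(-4) + 0.8944·(-4) = -2.6833.
u_2 = c_2 + 2.6833·q_1 = (-3.2000, -4.0000, -1.6000).
‖u_2‖ = 5.3666, so q_2 = (-0.5963, -0.7454, -0.2981).
q_1·c_3 = (-0.4472)·(-1) + 0.0000·2 + 0.8944·(-2) = -1.3416; q_2·c_3 = (-0.5963)·(-1) + (-0.7454)·2 + (-0.2981)·(-2) = -0.2981.
u_3 = c_3 + 1.3416·q_1 + 0.2981·q_2 = (-1.7778, 1.7778, -0.8889).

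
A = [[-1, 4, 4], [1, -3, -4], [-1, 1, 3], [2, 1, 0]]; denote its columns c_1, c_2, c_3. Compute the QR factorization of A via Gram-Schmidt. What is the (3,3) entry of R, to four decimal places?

q_1 = c_1/‖c_1‖ = (-1, 1, -1, 2)/2.6458 = (-0.3780, 0.3780, -0.3780, 0.7559).
r_{12} = q_1·c_2 = -2.2678.
u_2 = c_2 + 2.2678·q_1 = (3.1429, -2.1429, 0.1429, 2.7143).
‖u_2‖ = 4.6752, so q_2 = (0.6722, -0.4583, 0.0306, 0.5806).
r_{13} = q_1·c_3 = -4.1576; r_{23} = q_2·c_3 = 4.6140.
u_3 = c_3 + 4.1576·q_1 − 4.6140·q_2 = (-0.6732, -0.3137, 1.2876, 0.4641).
r_{33} = ‖u_3‖ = 1.5572.

r_{33} = 1.5572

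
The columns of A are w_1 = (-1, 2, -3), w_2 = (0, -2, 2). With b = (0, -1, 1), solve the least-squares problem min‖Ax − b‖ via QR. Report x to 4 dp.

x = (0.0000, 0.5000)

w_1 = (-1, 2, -3); ‖w_1‖ = 3.7417, so q_1 = (-0.2673, 0.5345, -0.8018).
q_1·w_2 = (-0.2673)·0 + 0.5345·(-2) + (-0.8018)·2 = -2.6726.
u_2 = w_2 + 2.6726·q_1 = (-0.7143, -0.5714, -0.1429).
‖u_2‖ = 0.9258, so q_2 = (-0.7715, -0.6172, -0.1543).
Qᵀb = (-1.3363, 0.4629).
Back-substitute: x_2 = 0.4629/0.9258 = 0.5000.
x_1 = (-1.3363 + 2.6726·0.5000)/3.7417 = 0.0000.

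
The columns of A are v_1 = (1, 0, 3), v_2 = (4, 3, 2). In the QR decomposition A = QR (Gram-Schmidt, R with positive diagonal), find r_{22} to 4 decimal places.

q_1 = v_1/‖v_1‖ = (1, 0, 3)/3.1623 = (0.3162, 0.0000, 0.9487).
r_{12} = q_1·v_2 = 3.1623.
u_2 = v_2 − 3.1623·q_1 = (3.0000, 3.0000, -1.0000).
r_{22} = ‖u_2‖ = 4.3589.

r_{22} = 4.3589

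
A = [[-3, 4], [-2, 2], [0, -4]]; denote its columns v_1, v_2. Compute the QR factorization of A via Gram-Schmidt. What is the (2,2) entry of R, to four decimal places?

v_1 = (-3, -2, 0); ‖v_1‖ = 3.6056, so e_1 = (-0.8321, -0.5547, 0.0000).
e_1·v_2 = (-0.8321)·4 + (-0.5547)·2 + 0.0000·(-4) = -4.4376.
u_2 = v_2 + 4.4376·e_1 = (0.3077, -0.4615, -4.0000).
r_{22} = ‖u_2‖ = 4.0383.

r_{22} = 4.0383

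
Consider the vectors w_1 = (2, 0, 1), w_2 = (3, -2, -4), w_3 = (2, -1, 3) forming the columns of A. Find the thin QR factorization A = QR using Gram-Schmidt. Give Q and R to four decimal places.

Q = [[0.8944, 0.4143, -0.1684], [0.0000, -0.3766, -0.9264], [0.4472, -0.8286, 0.3369]], R = [[2.2361, 0.8944, 3.1305], [0.0000, 5.3104, -1.2805], [0.0000, 0.0000, 1.6001]]

w_1 = (2, 0, 1); ‖w_1‖ = 2.2361, so q_1 = (0.8944, 0.0000, 0.4472).
q_1·w_2 = 0.8944·3 + 0.0000·(-2) + 0.4472·(-4) = 0.8944.
u_2 = w_2 − 0.8944·q_1 = (2.2000, -2.0000, -4.4000).
‖u_2‖ = 5.3104, so q_2 = (0.4143, -0.3766, -0.8286).
q_1·w_3 = 0.8944·2 + 0.0000·(-1) + 0.4472·3 = 3.1305; q_2·w_3 = 0.4143·2 + (-0.3766)·(-1) + (-0.8286)·3 = -1.2805.
u_3 = w_3 − 3.1305·q_1 + 1.2805·q_2 = (-0.2695, -1.4823, 0.5390).
‖u_3‖ = 1.6001, so q_3 = (-0.1684, -0.9264, 0.3369).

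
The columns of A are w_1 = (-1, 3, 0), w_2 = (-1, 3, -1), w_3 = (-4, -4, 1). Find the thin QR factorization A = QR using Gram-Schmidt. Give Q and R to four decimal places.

Q = [[-0.3162, 0.0000, -0.9487], [0.9487, 0.0000, -0.3162], [0.0000, -1.0000, 0.0000]], R = [[3.1623, 3.1623, -2.5298], [0.0000, 1.0000, -1.0000], [0.0000, 0.0000, 5.0596]]

q_1 = w_1/‖w_1‖ = (-1, 3, 0)/3.1623 = (-0.3162, 0.9487, 0.0000).
r_{12} = q_1·w_2 = 3.1623.
u_2 = w_2 − 3.1623·q_1 = (0.0000, 0.0000, -1.0000).
‖u_2‖ = 1.0000, so q_2 = (0.0000, 0.0000, -1.0000).
r_{13} = q_1·w_3 = -2.5298; r_{23} = q_2·w_3 = -1.0000.
u_3 = w_3 + 2.5298·q_1 + 1.0000·q_2 = (-4.8000, -1.6000, 0.0000).
‖u_3‖ = 5.0596, so q_3 = (-0.9487, -0.3162, 0.0000).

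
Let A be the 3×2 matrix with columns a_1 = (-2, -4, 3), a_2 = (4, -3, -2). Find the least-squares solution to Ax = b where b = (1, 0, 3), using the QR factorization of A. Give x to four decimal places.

x = (0.2378, -0.0526)

a_1 = (-2, -4, 3); ‖a_1‖ = 5.3852, so e_1 = (-0.3714, -0.7428, 0.5571).
e_1·a_2 = (-0.3714)·4 + (-0.7428)·(-3) + 0.5571·(-2) = -0.3714.
u_2 = a_2 + 0.3714·e_1 = (3.8621, -3.2759, -1.7931).
‖u_2‖ = 5.3723, so e_2 = (0.7189, -0.6098, -0.3338).
Qᵀb = (1.2999, -0.2824).
Back-substitute: x_2 = -0.2824/5.3723 = -0.0526.
x_1 = (1.2999 + 0.3714·(-0.0526))/5.3852 = 0.2378.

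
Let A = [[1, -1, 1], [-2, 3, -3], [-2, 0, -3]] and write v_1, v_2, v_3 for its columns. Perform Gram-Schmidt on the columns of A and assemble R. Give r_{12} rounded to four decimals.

v_1 = (1, -2, -2); ‖v_1‖ = 3.0000, so e_1 = (0.3333, -0.6667, -0.6667).
r_{12} = e_1·v_2 = -2.3333.

r_{12} = -2.3333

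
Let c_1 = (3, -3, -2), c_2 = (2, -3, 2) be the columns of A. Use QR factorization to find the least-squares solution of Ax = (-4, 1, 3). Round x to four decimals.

c_1 = (3, -3, -2); ‖c_1‖ = 4.6904, so e_1 = (0.6396, -0.6396, -0.4264).
e_1·c_2 = 0.6396·2 + (-0.6396)·(-3) + (-0.4264)·2 = 2.3452.
u_2 = c_2 − 2.3452·e_1 = (0.5000, -1.5000, 3.0000).
‖u_2‖ = 3.3912, so e_2 = (0.1474, -0.4423, 0.8847).
Qᵀb = (-4.4772, 1.6219).
Back-substitute: x_2 = 1.6219/3.3912 = 0.4783.
x_1 = (-4.4772 − 2.3452·0.4783)/4.6904 = -1.1937.

x = (-1.1937, 0.4783)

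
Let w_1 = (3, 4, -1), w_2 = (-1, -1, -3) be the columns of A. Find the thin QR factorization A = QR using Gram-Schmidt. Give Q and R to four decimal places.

w_1 = (3, 4, -1); ‖w_1‖ = 5.0990, so e_1 = (0.5883, 0.7845, -0.1961).
e_1·w_2 = 0.5883·(-1) + 0.7845·(-1) + (-0.1961)·(-3) = -0.7845.
u_2 = w_2 + 0.7845·e_1 = (-0.5385, -0.3846, -3.1538).
‖u_2‖ = 3.2225, so e_2 = (-0.1671, -0.1194, -0.9787).

Q = [[0.5883, -0.1671], [0.7845, -0.1194], [-0.1961, -0.9787]], R = [[5.0990, -0.7845], [0.0000, 3.2225]]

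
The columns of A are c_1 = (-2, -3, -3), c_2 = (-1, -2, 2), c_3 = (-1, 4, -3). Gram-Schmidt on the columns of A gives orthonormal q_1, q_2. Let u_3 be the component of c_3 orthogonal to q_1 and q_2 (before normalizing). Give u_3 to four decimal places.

u_3 = (-2.2887, 1.3351, 0.1907)

c_1 = (-2, -3, -3); ‖c_1‖ = 4.6904, so q_1 = (-0.4264, -0.6396, -0.6396).
q_1·c_2 = (-0.4264)·(-1) + (-0.6396)·(-2) + (-0.6396)·2 = 0.4264.
u_2 = c_2 − 0.4264·q_1 = (-0.8182, -1.7273, 2.2727).
‖u_2‖ = 2.9695, so q_2 = (-0.2755, -0.5817, 0.7653).
q_1·c_3 = (-0.4264)·(-1) + (-0.6396)·4 + (-0.6396)·(-3) = -0.2132; q_2·c_3 = (-0.2755)·(-1) + (-0.5817)·4 + 0.7653·(-3) = -4.3472.
u_3 = c_3 + 0.2132·q_1 + 4.3472·q_2 = (-2.2887, 1.3351, 0.1907).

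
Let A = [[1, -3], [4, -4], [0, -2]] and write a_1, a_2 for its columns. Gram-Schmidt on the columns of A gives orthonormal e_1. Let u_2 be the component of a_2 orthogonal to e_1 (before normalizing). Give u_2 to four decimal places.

a_1 = (1, 4, 0); ‖a_1‖ = 4.1231, so e_1 = (0.2425, 0.9701, 0.0000).
e_1·a_2 = 0.2425·(-3) + 0.9701·(-4) + 0.0000·(-2) = -4.6082.
u_2 = a_2 + 4.6082·e_1 = (-1.8824, 0.4706, -2.0000).

u_2 = (-1.8824, 0.4706, -2.0000)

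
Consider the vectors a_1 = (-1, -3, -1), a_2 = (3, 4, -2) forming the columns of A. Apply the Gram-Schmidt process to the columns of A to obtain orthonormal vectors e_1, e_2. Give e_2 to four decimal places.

e_2 = (0.4924, 0.1231, -0.8616)

a_1 = (-1, -3, -1); ‖a_1‖ = 3.3166, so e_1 = (-0.3015, -0.9045, -0.3015).
e_1·a_2 = (-0.3015)·3 + (-0.9045)·4 + (-0.3015)·(-2) = -3.9196.
u_2 = a_2 + 3.9196·e_1 = (1.8182, 0.4545, -3.1818).
‖u_2‖ = 3.6927, so e_2 = (0.4924, 0.1231, -0.8616).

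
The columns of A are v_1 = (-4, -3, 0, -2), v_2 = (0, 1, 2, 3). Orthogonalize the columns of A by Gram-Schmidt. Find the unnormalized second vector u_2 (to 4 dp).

u_2 = (-1.2414, 0.0690, 2.0000, 2.3793)

v_1 = (-4, -3, 0, -2); ‖v_1‖ = 5.3852, so q_1 = (-0.7428, -0.5571, 0.0000, -0.3714).
q_1·v_2 = (-0.7428)·0 + (-0.5571)·1 + 0.0000·2 + (-0.3714)·3 = -1.6713.
u_2 = v_2 + 1.6713·q_1 = (-1.2414, 0.0690, 2.0000, 2.3793).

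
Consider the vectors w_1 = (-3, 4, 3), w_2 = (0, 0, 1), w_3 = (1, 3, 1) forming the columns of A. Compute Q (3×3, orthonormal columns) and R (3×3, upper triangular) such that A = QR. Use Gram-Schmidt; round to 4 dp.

Q = [[-0.5145, 0.3087, 0.8000], [0.6860, -0.4116, 0.6000], [0.5145, 0.8575, 0.0000]], R = [[5.8310, 0.5145, 2.0580], [0.0000, 0.8575, -0.0686], [0.0000, 0.0000, 2.6000]]

w_1 = (-3, 4, 3); ‖w_1‖ = 5.8310, so q_1 = (-0.5145, 0.6860, 0.5145).
q_1·w_2 = (-0.5145)·0 + 0.6860·0 + 0.5145·1 = 0.5145.
u_2 = w_2 − 0.5145·q_1 = (0.2647, -0.3529, 0.7353).
‖u_2‖ = 0.8575, so q_2 = (0.3087, -0.4116, 0.8575).
q_1·w_3 = (-0.5145)·1 + 0.6860·3 + 0.5145·1 = 2.0580; q_2·w_3 = 0.3087·1 + (-0.4116)·3 + 0.8575·1 = -0.0686.
u_3 = w_3 − 2.0580·q_1 + 0.0686·q_2 = (2.0800, 1.5600, 0.0000).
‖u_3‖ = 2.6000, so q_3 = (0.8000, 0.6000, 0.0000).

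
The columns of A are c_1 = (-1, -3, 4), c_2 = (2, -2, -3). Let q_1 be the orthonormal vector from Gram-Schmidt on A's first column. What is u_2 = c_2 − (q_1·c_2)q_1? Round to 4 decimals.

c_1 = (-1, -3, 4); ‖c_1‖ = 5.0990, so q_1 = (-0.1961, -0.5883, 0.7845).
q_1·c_2 = (-0.1961)·2 + (-0.5883)·(-2) + 0.7845·(-3) = -1.5689.
u_2 = c_2 + 1.5689·q_1 = (1.6923, -2.9231, -1.7692).

u_2 = (1.6923, -2.9231, -1.7692)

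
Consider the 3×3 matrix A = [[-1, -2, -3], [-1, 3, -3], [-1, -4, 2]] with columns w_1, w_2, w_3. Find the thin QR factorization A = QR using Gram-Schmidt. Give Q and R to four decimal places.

q_1 = w_1/‖w_1‖ = (-1, -1, -1)/1.7321 = (-0.5774, -0.5774, -0.5774).
r_{12} = q_1·w_2 = 1.7321.
u_2 = w_2 − 1.7321·q_1 = (-1.0000, 4.0000, -3.0000).
‖u_2‖ = 5.0990, so q_2 = (-0.1961, 0.7845, -0.5883).
r_{13} = q_1·w_3 = 2.3094; r_{23} = q_2·w_3 = -2.9417.
u_3 = w_3 − 2.3094·q_1 + 2.9417·q_2 = (-2.2436, 0.6410, 1.6026).
‖u_3‖ = 2.8307, so q_3 = (-0.7926, 0.2265, 0.5661).

Q = [[-0.5774, -0.1961, -0.7926], [-0.5774, 0.7845, 0.2265], [-0.5774, -0.5883, 0.5661]], R = [[1.7321, 1.7321, 2.3094], [0.0000, 5.0990, -2.9417], [0.0000, 0.0000, 2.8307]]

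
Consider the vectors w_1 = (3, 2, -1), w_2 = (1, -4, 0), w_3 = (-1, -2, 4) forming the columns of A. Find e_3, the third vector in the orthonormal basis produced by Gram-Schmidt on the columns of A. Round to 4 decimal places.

e_3 = (0.2741, 0.0685, 0.9593)

w_1 = (3, 2, -1); ‖w_1‖ = 3.7417, so e_1 = (0.8018, 0.5345, -0.2673).
e_1·w_2 = 0.8018·1 + 0.5345·(-4) + (-0.2673)·0 = -1.3363.
u_2 = w_2 + 1.3363·e_1 = (2.0714, -3.2857, -0.3571).
‖u_2‖ = 3.9005, so e_2 = (0.5311, -0.8424, -0.0916).
e_1·w_3 = 0.8018·(-1) + 0.5345·(-2) + (-0.2673)·4 = -2.9399; e_2·w_3 = 0.5311·(-1) + (-0.8424)·(-2) + (-0.0916)·4 = 0.7874.
u_3 = w_3 + 2.9399·e_1 − 0.7874·e_2 = (0.9390, 0.2347, 3.2864).
‖u_3‖ = 3.4259, so e_3 = (0.2741, 0.0685, 0.9593).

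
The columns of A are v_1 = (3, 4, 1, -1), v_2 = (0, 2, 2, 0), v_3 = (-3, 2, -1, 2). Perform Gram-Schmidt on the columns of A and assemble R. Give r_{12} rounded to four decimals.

r_{12} = 1.9245

v_1 = (3, 4, 1, -1); ‖v_1‖ = 5.1962, so e_1 = (0.5774, 0.7698, 0.1925, -0.1925).
r_{12} = e_1·v_2 = 1.9245.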